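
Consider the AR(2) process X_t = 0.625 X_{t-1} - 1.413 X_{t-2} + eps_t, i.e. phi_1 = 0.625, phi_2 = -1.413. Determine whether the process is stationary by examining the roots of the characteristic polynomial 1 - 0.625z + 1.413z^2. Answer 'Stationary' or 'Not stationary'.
\text{Not stationary}

The AR(p) characteristic polynomial is P(z) = 1 - 0.625z + 1.413z^2.
Stationarity requires all roots to lie outside the unit circle, i.e. |z| > 1 for every root.
Set 1 + (-0.625) z + (1.413) z^2 = 0, i.e. a z^2 + b z + c = 0 with a = 1.413, b = -0.625, c = 1.
Discriminant D = b^2 - 4ac = (-0.625)^2 - 4*(1.413)*1 = 0.390625 - (5.652) = -5.261375.
D < 0, so the roots are the complex-conjugate pair z = (-b +/- i sqrt(-D)) / (2a) = 0.2212 +/- 0.8117i.
For a conjugate pair |z|^2 = z * conj(z) = (product of roots) = c/a = 1/(1.413) = 0.707714, so |z| = sqrt(0.707714) = 0.8413 for both roots.
Moduli of all roots: 0.8413, 0.8413.
All moduli strictly greater than 1? No.
Verdict: Not stationary.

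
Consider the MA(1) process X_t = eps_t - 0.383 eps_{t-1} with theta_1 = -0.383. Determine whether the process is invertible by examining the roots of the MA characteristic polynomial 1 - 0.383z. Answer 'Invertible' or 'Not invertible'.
\text{Invertible}

The MA(q) characteristic polynomial is P(z) = 1 - 0.383z.
Invertibility requires all roots to lie outside the unit circle, i.e. |z| > 1 for every root.
This is linear in z: 1 + (-0.383) z = 0  =>  z = -1/(-0.383) = 2.610966,  |z| = 2.610966.
Moduli of all roots: 2.6110.
All moduli strictly greater than 1? Yes.
Verdict: Invertible.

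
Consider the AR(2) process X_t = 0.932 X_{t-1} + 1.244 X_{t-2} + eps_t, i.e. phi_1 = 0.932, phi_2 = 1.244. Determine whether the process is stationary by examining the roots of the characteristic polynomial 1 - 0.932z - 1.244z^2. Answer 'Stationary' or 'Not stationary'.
\text{Not stationary}

The AR(p) characteristic polynomial is P(z) = 1 - 0.932z - 1.244z^2.
Stationarity requires all roots to lie outside the unit circle, i.e. |z| > 1 for every root.
Set 1 + (-0.932) z + (-1.244) z^2 = 0, i.e. a z^2 + b z + c = 0 with a = -1.244, b = -0.932, c = 1.
Discriminant D = b^2 - 4ac = (-0.932)^2 - 4*(-1.244)*1 = 0.868624 - (-4.976) = 5.844624.
D >= 0, so the roots are real: z = (-b +/- sqrt(D)) / (2a) = (0.932 +/- 2.417566) / (-2.488).
  z_1 = (0.932 + 2.417566) / (-2.488) = -1.3463,   |z_1| = 1.3463.
  z_2 = (0.932 - 2.417566) / (-2.488) = 0.5971,   |z_2| = 0.5971.
Moduli of all roots: 1.3463, 0.5971.
All moduli strictly greater than 1? No.
Verdict: Not stationary.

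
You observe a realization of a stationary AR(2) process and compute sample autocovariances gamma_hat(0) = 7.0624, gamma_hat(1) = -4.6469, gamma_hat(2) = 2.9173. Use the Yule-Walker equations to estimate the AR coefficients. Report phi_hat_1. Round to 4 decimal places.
\hat\phi_{1} = -0.6810

The Yule-Walker equations for an AR(p) process read, in matrix form,
  Gamma_p phi = r_p,   with   (Gamma_p)_{ij} = gamma(|i - j|),
                       (r_p)_i = gamma(i),   i,j = 1..p.
Substitute the sample gammas (Toeplitz matrix and right-hand side of size 2):
  Gamma_p = [[7.0624, -4.6469], [-4.6469, 7.0624]]
  r_p     = [-4.6469, 2.9173]
Written out:
  7.0624 phi_1 - 4.6469 phi_2 = -4.6469
  -4.6469 phi_1 + 7.0624 phi_2 = 2.9173
Solve by Cramer's rule:
  det = gamma(0)^2 - gamma(1)^2 = (7.0624)^2 - (-4.6469)^2 = 49.87749376 - 21.59367961 = 28.28381415
  phi_hat_1 = [gamma(1) gamma(0) - gamma(1) gamma(2)] / det = [(-4.6469)(7.0624) - (-4.6469)(2.9173)] / 28.28381415 = -19.26186519 / 28.28381415 = -0.681
  phi_hat_2 = [gamma(0) gamma(2) - gamma(1)^2] / det = [(7.0624)(2.9173) - (-4.6469)^2] / 28.28381415 = -0.99054009 / 28.28381415 = -0.035
So phi_hat = [-0.6810, -0.0350].
Therefore phi_hat_1 = -0.6810.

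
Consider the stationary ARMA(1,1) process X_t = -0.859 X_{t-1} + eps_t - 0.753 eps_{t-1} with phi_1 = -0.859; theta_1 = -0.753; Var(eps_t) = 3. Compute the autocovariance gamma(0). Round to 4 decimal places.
\gamma(0) = 32.7408

Multiply the model equation by X_{t-k} and take expectations. With theta_0 = psi_0 = 1 and psi_j the MA(infinity) weights, this gives
  gamma(k) - sum_i phi_i gamma(k-i) = c_k,
  c_k = sigma^2 * sum_{j=k..q} theta_j psi_{j-k}   (c_k = 0 for k > q),
using gamma(-m) = gamma(m).
psi-weights needed (psi_j = theta_j + sum_i phi_i psi_{j-i}):
  psi_1 = theta_1 + phi_1 = -0.753 + (-0.859) = -1.612
Right-hand sides:
  c_0 = sigma^2 (1 + theta_1 psi_1) = 3 * (1 + (-0.753)(-1.612)) = 3 * 2.213836 = 6.641508
  c_1 = sigma^2 theta_1 = 3 * (-0.753) = -2.259
  c_2 = 0
Equations for k = 0 and k = 1 (AR order 1):
  gamma(0) = phi_1 gamma(1) + c_0
  gamma(1) = phi_1 gamma(0) + c_1
Substituting the second into the first: gamma(0) (1 - phi_1^2) = c_0 + phi_1 c_1, so
  gamma(0) = (c_0 + phi_1 c_1) / (1 - phi_1^2) = (6.641508 + (-0.859)(-2.259)) / (1 - (-0.859)^2) = 8.581989 / 0.262119 = 32.740812.
Therefore gamma(0) = 32.7408 (to 4 decimal places).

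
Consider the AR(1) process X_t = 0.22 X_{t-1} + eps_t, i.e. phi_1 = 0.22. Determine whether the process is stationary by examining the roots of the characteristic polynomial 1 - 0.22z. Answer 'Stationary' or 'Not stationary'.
\text{Stationary}

The AR(p) characteristic polynomial is P(z) = 1 - 0.22z.
Stationarity requires all roots to lie outside the unit circle, i.e. |z| > 1 for every root.
This is linear in z: 1 + (-0.22) z = 0  =>  z = -1/(-0.22) = 4.545455,  |z| = 4.545455.
Moduli of all roots: 4.5455.
All moduli strictly greater than 1? Yes.
Verdict: Stationary.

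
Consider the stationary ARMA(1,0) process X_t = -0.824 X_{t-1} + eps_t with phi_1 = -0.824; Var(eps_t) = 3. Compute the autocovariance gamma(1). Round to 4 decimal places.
\gamma(1) = -7.7004

Multiply the model equation by X_{t-k} and take expectations. With theta_0 = psi_0 = 1 and psi_j the MA(infinity) weights, this gives
  gamma(k) - sum_i phi_i gamma(k-i) = c_k,
  c_k = sigma^2 * sum_{j=k..q} theta_j psi_{j-k}   (c_k = 0 for k > q),
using gamma(-m) = gamma(m).
Pure AR (q = 0): c_0 = sigma^2 = 3, c_k = 0 for k >= 1.
Equations for k = 0 and k = 1 (AR order 1):
  gamma(0) = phi_1 gamma(1) + c_0
  gamma(1) = phi_1 gamma(0) + c_1
Substituting the second into the first: gamma(0) (1 - phi_1^2) = c_0 + phi_1 c_1, so
  gamma(0) = c_0 / (1 - phi_1^2) = 3 / (1 - (-0.824)^2) = 3 / 0.321024 = 9.345096.
  gamma(1) = phi_1 gamma(0) = (-0.824)(9.345096) = -7.700359.
Therefore gamma(1) = -7.7004 (to 4 decimal places).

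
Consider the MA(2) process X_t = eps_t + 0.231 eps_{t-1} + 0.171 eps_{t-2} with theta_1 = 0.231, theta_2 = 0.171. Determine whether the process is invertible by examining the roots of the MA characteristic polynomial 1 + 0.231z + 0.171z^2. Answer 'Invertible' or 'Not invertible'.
\text{Invertible}

The MA(q) characteristic polynomial is P(z) = 1 + 0.231z + 0.171z^2.
Invertibility requires all roots to lie outside the unit circle, i.e. |z| > 1 for every root.
Set 1 + (0.231) z + (0.171) z^2 = 0, i.e. a z^2 + b z + c = 0 with a = 0.171, b = 0.231, c = 1.
Discriminant D = b^2 - 4ac = (0.231)^2 - 4*(0.171)*1 = 0.053361 - (0.684) = -0.630639.
D < 0, so the roots are the complex-conjugate pair z = (-b +/- i sqrt(-D)) / (2a) = -0.6754 +/- 2.322i.
For a conjugate pair |z|^2 = z * conj(z) = (product of roots) = c/a = 1/(0.171) = 5.847953, so |z| = sqrt(5.847953) = 2.4183 for both roots.
Moduli of all roots: 2.4183, 2.4183.
All moduli strictly greater than 1? Yes.
Verdict: Invertible.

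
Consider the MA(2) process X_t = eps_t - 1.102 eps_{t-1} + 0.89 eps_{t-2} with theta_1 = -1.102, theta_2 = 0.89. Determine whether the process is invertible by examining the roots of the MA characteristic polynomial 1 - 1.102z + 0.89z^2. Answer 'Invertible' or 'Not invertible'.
\text{Invertible}

The MA(q) characteristic polynomial is P(z) = 1 - 1.102z + 0.89z^2.
Invertibility requires all roots to lie outside the unit circle, i.e. |z| > 1 for every root.
Set 1 + (-1.102) z + (0.89) z^2 = 0, i.e. a z^2 + b z + c = 0 with a = 0.89, b = -1.102, c = 1.
Discriminant D = b^2 - 4ac = (-1.102)^2 - 4*(0.89)*1 = 1.214404 - (3.56) = -2.345596.
D < 0, so the roots are the complex-conjugate pair z = (-b +/- i sqrt(-D)) / (2a) = 0.6191 +/- 0.8604i.
For a conjugate pair |z|^2 = z * conj(z) = (product of roots) = c/a = 1/(0.89) = 1.123596, so |z| = sqrt(1.123596) = 1.06 for both roots.
Moduli of all roots: 1.0600, 1.0600.
All moduli strictly greater than 1? Yes.
Verdict: Invertible.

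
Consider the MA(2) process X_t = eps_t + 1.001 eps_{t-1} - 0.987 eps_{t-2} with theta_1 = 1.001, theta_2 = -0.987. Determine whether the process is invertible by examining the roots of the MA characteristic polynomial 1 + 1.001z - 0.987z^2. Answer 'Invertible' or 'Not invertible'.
\text{Not invertible}

The MA(q) characteristic polynomial is P(z) = 1 + 1.001z - 0.987z^2.
Invertibility requires all roots to lie outside the unit circle, i.e. |z| > 1 for every root.
Set 1 + (1.001) z + (-0.987) z^2 = 0, i.e. a z^2 + b z + c = 0 with a = -0.987, b = 1.001, c = 1.
Discriminant D = b^2 - 4ac = (1.001)^2 - 4*(-0.987)*1 = 1.002001 - (-3.948) = 4.950001.
D >= 0, so the roots are real: z = (-b +/- sqrt(D)) / (2a) = (-1.001 +/- 2.22486) / (-1.974).
  z_1 = (-1.001 + 2.22486) / (-1.974) = -0.62,   |z_1| = 0.62.
  z_2 = (-1.001 - 2.22486) / (-1.974) = 1.6342,   |z_2| = 1.6342.
Moduli of all roots: 0.6200, 1.6342.
All moduli strictly greater than 1? No.
Verdict: Not invertible.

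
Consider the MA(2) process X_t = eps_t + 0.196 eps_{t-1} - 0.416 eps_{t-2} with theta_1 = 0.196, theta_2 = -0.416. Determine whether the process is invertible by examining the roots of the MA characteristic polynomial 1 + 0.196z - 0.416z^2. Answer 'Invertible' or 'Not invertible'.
\text{Invertible}

The MA(q) characteristic polynomial is P(z) = 1 + 0.196z - 0.416z^2.
Invertibility requires all roots to lie outside the unit circle, i.e. |z| > 1 for every root.
Set 1 + (0.196) z + (-0.416) z^2 = 0, i.e. a z^2 + b z + c = 0 with a = -0.416, b = 0.196, c = 1.
Discriminant D = b^2 - 4ac = (0.196)^2 - 4*(-0.416)*1 = 0.038416 - (-1.664) = 1.702416.
D >= 0, so the roots are real: z = (-b +/- sqrt(D)) / (2a) = (-0.196 +/- 1.304767) / (-0.832).
  z_1 = (-0.196 + 1.304767) / (-0.832) = -1.3327,   |z_1| = 1.3327.
  z_2 = (-0.196 - 1.304767) / (-0.832) = 1.8038,   |z_2| = 1.8038.
Moduli of all roots: 1.3327, 1.8038.
All moduli strictly greater than 1? Yes.
Verdict: Invertible.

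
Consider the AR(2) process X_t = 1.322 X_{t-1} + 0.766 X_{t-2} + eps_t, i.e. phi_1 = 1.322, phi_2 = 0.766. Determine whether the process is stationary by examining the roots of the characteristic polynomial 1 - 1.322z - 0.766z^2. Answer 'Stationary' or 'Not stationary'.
\text{Not stationary}

The AR(p) characteristic polynomial is P(z) = 1 - 1.322z - 0.766z^2.
Stationarity requires all roots to lie outside the unit circle, i.e. |z| > 1 for every root.
Set 1 + (-1.322) z + (-0.766) z^2 = 0, i.e. a z^2 + b z + c = 0 with a = -0.766, b = -1.322, c = 1.
Discriminant D = b^2 - 4ac = (-1.322)^2 - 4*(-0.766)*1 = 1.747684 - (-3.064) = 4.811684.
D >= 0, so the roots are real: z = (-b +/- sqrt(D)) / (2a) = (1.322 +/- 2.193555) / (-1.532).
  z_1 = (1.322 + 2.193555) / (-1.532) = -2.2947,   |z_1| = 2.2947.
  z_2 = (1.322 - 2.193555) / (-1.532) = 0.5689,   |z_2| = 0.5689.
Moduli of all roots: 2.2947, 0.5689.
All moduli strictly greater than 1? No.
Verdict: Not stationary.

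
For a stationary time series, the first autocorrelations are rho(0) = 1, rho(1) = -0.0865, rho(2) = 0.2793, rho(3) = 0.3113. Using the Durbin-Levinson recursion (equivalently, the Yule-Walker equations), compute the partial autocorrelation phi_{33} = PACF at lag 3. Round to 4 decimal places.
\phi_{33} = 0.3840

The PACF at lag k is phi_{kk}, the last component of the solution
to the Yule-Walker system G_k phi = r_k where
  (G_k)_{ij} = rho(|i - j|), (r_k)_i = rho(i), i,j = 1..k.
Equivalently, Durbin-Levinson gives phi_{kk} iteratively:
  phi_{11} = rho(1)
  phi_{kk} = [rho(k) - sum_{j=1..k-1} phi_{k-1,j} rho(k-j)]
            / [1 - sum_{j=1..k-1} phi_{k-1,j} rho(j)],
  phi_{k,j} = phi_{k-1,j} - phi_{kk} phi_{k-1,k-j},  j = 1..k-1.
Step k = 1:
  phi_11 = rho(1) = -0.0865.
Step k = 2:
  phi_22 = [rho(2) - phi_11 rho(1)] / [1 - phi_11 rho(1)] = [0.2793 - (-0.0865)(-0.0865)] / [1 - (-0.0865)(-0.0865)]
         = 0.27181775 / 0.99251775 = 0.273867.
  Update: phi_21 = phi_11 - phi_22 phi_11 = -0.0865 - (0.273867)(-0.0865) = -0.062811.
Step k = 3:
  phi_33 = [rho(3) - phi_21 rho(2) - phi_22 rho(1)] / [1 - phi_21 rho(1) - phi_22 rho(2)]
    numerator   = 0.3113 - (-0.062811)(0.2793) - (0.273867)(-0.0865) = 0.35253246
    denominator = 1 - (-0.062811)(-0.0865) - (0.273867)(0.2793) = 0.91807587
  phi_33 = 0.35253246 / 0.91807587 = 0.384.
Therefore phi_{33} = 0.3840.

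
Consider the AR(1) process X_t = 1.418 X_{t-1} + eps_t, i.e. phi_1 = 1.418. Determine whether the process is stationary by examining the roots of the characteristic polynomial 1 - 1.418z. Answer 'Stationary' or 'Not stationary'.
\text{Not stationary}

The AR(p) characteristic polynomial is P(z) = 1 - 1.418z.
Stationarity requires all roots to lie outside the unit circle, i.e. |z| > 1 for every root.
This is linear in z: 1 + (-1.418) z = 0  =>  z = -1/(-1.418) = 0.705219,  |z| = 0.705219.
Moduli of all roots: 0.7052.
All moduli strictly greater than 1? No.
Verdict: Not stationary.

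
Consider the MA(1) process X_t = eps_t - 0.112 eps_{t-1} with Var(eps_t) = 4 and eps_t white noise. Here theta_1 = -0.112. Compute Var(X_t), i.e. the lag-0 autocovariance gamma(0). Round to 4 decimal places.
\gamma(0) = 4.0502

For an MA(q) process X_t = eps_t + sum_i theta_i eps_{t-i} with
Var(eps_t) = sigma^2, the variance is
  gamma(0) = sigma^2 * (1 + sum_i theta_i^2).
  sum_i theta_i^2 = (-0.112)^2 = 0.012544.
  gamma(0) = 4 * (1 + 0.012544) = 4 * 1.012544 = 4.050176, which rounds to 4.0502.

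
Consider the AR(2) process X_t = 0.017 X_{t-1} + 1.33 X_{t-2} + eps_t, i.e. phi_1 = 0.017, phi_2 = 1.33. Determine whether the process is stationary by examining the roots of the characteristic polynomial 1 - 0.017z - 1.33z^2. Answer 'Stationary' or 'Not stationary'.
\text{Not stationary}

The AR(p) characteristic polynomial is P(z) = 1 - 0.017z - 1.33z^2.
Stationarity requires all roots to lie outside the unit circle, i.e. |z| > 1 for every root.
Set 1 + (-0.017) z + (-1.33) z^2 = 0, i.e. a z^2 + b z + c = 0 with a = -1.33, b = -0.017, c = 1.
Discriminant D = b^2 - 4ac = (-0.017)^2 - 4*(-1.33)*1 = 0.000289 - (-5.32) = 5.320289.
D >= 0, so the roots are real: z = (-b +/- sqrt(D)) / (2a) = (0.017 +/- 2.306575) / (-2.66).
  z_1 = (0.017 + 2.306575) / (-2.66) = -0.8735,   |z_1| = 0.8735.
  z_2 = (0.017 - 2.306575) / (-2.66) = 0.8607,   |z_2| = 0.8607.
Moduli of all roots: 0.8735, 0.8607.
All moduli strictly greater than 1? No.
Verdict: Not stationary.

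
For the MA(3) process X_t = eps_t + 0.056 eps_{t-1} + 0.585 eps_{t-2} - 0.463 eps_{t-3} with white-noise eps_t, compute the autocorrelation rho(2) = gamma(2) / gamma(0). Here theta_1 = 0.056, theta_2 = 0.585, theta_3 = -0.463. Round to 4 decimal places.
\rho(2) = 0.3584

For an MA(q) process with theta_0 = 1, the autocovariance is
  gamma(k) = sigma^2 * sum_{i=0..q-k} theta_i * theta_{i+k},
and rho(k) = gamma(k) / gamma(0). Sigma^2 cancels.
  numerator   = (1)*(0.585) + (0.056)*(-0.463) = 0.559072.
  denominator = (1)^2 + (0.056)^2 + (0.585)^2 + (-0.463)^2 = 1.55973.
  rho(2) = 0.559072 / 1.55973 = 0.3584.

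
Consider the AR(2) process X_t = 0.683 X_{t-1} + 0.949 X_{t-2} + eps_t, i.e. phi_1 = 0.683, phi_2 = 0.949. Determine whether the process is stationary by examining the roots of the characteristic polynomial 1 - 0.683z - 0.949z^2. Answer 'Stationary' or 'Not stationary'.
\text{Not stationary}

The AR(p) characteristic polynomial is P(z) = 1 - 0.683z - 0.949z^2.
Stationarity requires all roots to lie outside the unit circle, i.e. |z| > 1 for every root.
Set 1 + (-0.683) z + (-0.949) z^2 = 0, i.e. a z^2 + b z + c = 0 with a = -0.949, b = -0.683, c = 1.
Discriminant D = b^2 - 4ac = (-0.683)^2 - 4*(-0.949)*1 = 0.466489 - (-3.796) = 4.262489.
D >= 0, so the roots are real: z = (-b +/- sqrt(D)) / (2a) = (0.683 +/- 2.06458) / (-1.898).
  z_1 = (0.683 + 2.06458) / (-1.898) = -1.4476,   |z_1| = 1.4476.
  z_2 = (0.683 - 2.06458) / (-1.898) = 0.7279,   |z_2| = 0.7279.
Moduli of all roots: 1.4476, 0.7279.
All moduli strictly greater than 1? No.
Verdict: Not stationary.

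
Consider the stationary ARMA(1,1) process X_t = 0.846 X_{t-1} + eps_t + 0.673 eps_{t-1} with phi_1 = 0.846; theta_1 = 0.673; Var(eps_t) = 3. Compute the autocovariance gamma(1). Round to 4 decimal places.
\gamma(1) = 25.1564

Multiply the model equation by X_{t-k} and take expectations. With theta_0 = psi_0 = 1 and psi_j the MA(infinity) weights, this gives
  gamma(k) - sum_i phi_i gamma(k-i) = c_k,
  c_k = sigma^2 * sum_{j=k..q} theta_j psi_{j-k}   (c_k = 0 for k > q),
using gamma(-m) = gamma(m).
psi-weights needed (psi_j = theta_j + sum_i phi_i psi_{j-i}):
  psi_1 = theta_1 + phi_1 = 0.673 + (0.846) = 1.519
Right-hand sides:
  c_0 = sigma^2 (1 + theta_1 psi_1) = 3 * (1 + (0.673)(1.519)) = 3 * 2.022287 = 6.066861
  c_1 = sigma^2 theta_1 = 3 * (0.673) = 2.019
  c_2 = 0
Equations for k = 0 and k = 1 (AR order 1):
  gamma(0) = phi_1 gamma(1) + c_0
  gamma(1) = phi_1 gamma(0) + c_1
Substituting the second into the first: gamma(0) (1 - phi_1^2) = c_0 + phi_1 c_1, so
  gamma(0) = (c_0 + phi_1 c_1) / (1 - phi_1^2) = (6.066861 + (0.846)(2.019)) / (1 - (0.846)^2) = 7.774935 / 0.284284 = 27.349183.
  gamma(1) = phi_1 gamma(0) + c_1 = (0.846)(27.349183) + (2.019) = 25.156408.
Therefore gamma(1) = 25.1564 (to 4 decimal places).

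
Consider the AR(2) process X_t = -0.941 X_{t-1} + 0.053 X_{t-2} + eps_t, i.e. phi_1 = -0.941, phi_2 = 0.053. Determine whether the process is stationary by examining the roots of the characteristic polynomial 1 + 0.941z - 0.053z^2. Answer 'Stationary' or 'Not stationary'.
\text{Stationary}

The AR(p) characteristic polynomial is P(z) = 1 + 0.941z - 0.053z^2.
Stationarity requires all roots to lie outside the unit circle, i.e. |z| > 1 for every root.
Set 1 + (0.941) z + (-0.053) z^2 = 0, i.e. a z^2 + b z + c = 0 with a = -0.053, b = 0.941, c = 1.
Discriminant D = b^2 - 4ac = (0.941)^2 - 4*(-0.053)*1 = 0.885481 - (-0.212) = 1.097481.
D >= 0, so the roots are real: z = (-b +/- sqrt(D)) / (2a) = (-0.941 +/- 1.047607) / (-0.106).
  z_1 = (-0.941 + 1.047607) / (-0.106) = -1.0057,   |z_1| = 1.0057.
  z_2 = (-0.941 - 1.047607) / (-0.106) = 18.7604,   |z_2| = 18.7604.
Moduli of all roots: 1.0057, 18.7604.
All moduli strictly greater than 1? Yes.
Verdict: Stationary.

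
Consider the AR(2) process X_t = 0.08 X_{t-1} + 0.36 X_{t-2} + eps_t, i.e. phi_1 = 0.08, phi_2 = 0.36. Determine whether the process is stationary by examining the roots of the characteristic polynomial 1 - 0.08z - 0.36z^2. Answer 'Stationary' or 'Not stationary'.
\text{Stationary}

The AR(p) characteristic polynomial is P(z) = 1 - 0.08z - 0.36z^2.
Stationarity requires all roots to lie outside the unit circle, i.e. |z| > 1 for every root.
Set 1 + (-0.08) z + (-0.36) z^2 = 0, i.e. a z^2 + b z + c = 0 with a = -0.36, b = -0.08, c = 1.
Discriminant D = b^2 - 4ac = (-0.08)^2 - 4*(-0.36)*1 = 0.0064 - (-1.44) = 1.4464.
D >= 0, so the roots are real: z = (-b +/- sqrt(D)) / (2a) = (0.08 +/- 1.202664) / (-0.72).
  z_1 = (0.08 + 1.202664) / (-0.72) = -1.7815,   |z_1| = 1.7815.
  z_2 = (0.08 - 1.202664) / (-0.72) = 1.5593,   |z_2| = 1.5593.
Moduli of all roots: 1.7815, 1.5593.
All moduli strictly greater than 1? Yes.
Verdict: Stationary.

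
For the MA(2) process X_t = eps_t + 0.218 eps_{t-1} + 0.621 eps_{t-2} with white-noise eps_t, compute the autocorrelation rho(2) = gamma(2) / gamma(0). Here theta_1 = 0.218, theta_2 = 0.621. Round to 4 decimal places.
\rho(2) = 0.4333

For an MA(q) process with theta_0 = 1, the autocovariance is
  gamma(k) = sigma^2 * sum_{i=0..q-k} theta_i * theta_{i+k},
and rho(k) = gamma(k) / gamma(0). Sigma^2 cancels.
  numerator   = (1)*(0.621) = 0.621.
  denominator = (1)^2 + (0.218)^2 + (0.621)^2 = 1.433165.
  rho(2) = 0.621 / 1.433165 = 0.4333.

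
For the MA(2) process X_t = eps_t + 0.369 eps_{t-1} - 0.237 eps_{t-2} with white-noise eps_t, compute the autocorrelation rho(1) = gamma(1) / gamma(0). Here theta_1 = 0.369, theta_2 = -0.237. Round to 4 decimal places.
\rho(1) = 0.2361

For an MA(q) process with theta_0 = 1, the autocovariance is
  gamma(k) = sigma^2 * sum_{i=0..q-k} theta_i * theta_{i+k},
and rho(k) = gamma(k) / gamma(0). Sigma^2 cancels.
  numerator   = (1)*(0.369) + (0.369)*(-0.237) = 0.281547.
  denominator = (1)^2 + (0.369)^2 + (-0.237)^2 = 1.19233.
  rho(1) = 0.281547 / 1.19233 = 0.2361.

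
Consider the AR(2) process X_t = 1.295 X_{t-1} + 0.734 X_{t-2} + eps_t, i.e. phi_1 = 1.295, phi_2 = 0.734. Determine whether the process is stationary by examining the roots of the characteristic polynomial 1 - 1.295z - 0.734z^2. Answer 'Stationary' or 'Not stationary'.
\text{Not stationary}

The AR(p) characteristic polynomial is P(z) = 1 - 1.295z - 0.734z^2.
Stationarity requires all roots to lie outside the unit circle, i.e. |z| > 1 for every root.
Set 1 + (-1.295) z + (-0.734) z^2 = 0, i.e. a z^2 + b z + c = 0 with a = -0.734, b = -1.295, c = 1.
Discriminant D = b^2 - 4ac = (-1.295)^2 - 4*(-0.734)*1 = 1.677025 - (-2.936) = 4.613025.
D >= 0, so the roots are real: z = (-b +/- sqrt(D)) / (2a) = (1.295 +/- 2.147795) / (-1.468).
  z_1 = (1.295 + 2.147795) / (-1.468) = -2.3452,   |z_1| = 2.3452.
  z_2 = (1.295 - 2.147795) / (-1.468) = 0.5809,   |z_2| = 0.5809.
Moduli of all roots: 2.3452, 0.5809.
All moduli strictly greater than 1? No.
Verdict: Not stationary.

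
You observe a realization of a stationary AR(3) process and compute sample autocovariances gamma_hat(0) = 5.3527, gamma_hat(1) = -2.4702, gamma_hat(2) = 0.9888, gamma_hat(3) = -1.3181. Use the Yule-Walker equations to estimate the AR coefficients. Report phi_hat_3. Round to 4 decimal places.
\hat\phi_{3} = -0.2220

The Yule-Walker equations for an AR(p) process read, in matrix form,
  Gamma_p phi = r_p,   with   (Gamma_p)_{ij} = gamma(|i - j|),
                       (r_p)_i = gamma(i),   i,j = 1..p.
Substitute the sample gammas (Toeplitz matrix and right-hand side of size 3):
  Gamma_p = [[5.3527, -2.4702, 0.9888], [-2.4702, 5.3527, -2.4702], [0.9888, -2.4702, 5.3527]]
  r_p     = [-2.4702, 0.9888, -1.3181]
Written out (R1..R3):
  (R1) 5.3527 phi_1 - 2.4702 phi_2 + 0.9888 phi_3 = -2.4702
  (R2) -2.4702 phi_1 + 5.3527 phi_2 - 2.4702 phi_3 = 0.9888
  (R3) 0.9888 phi_1 - 2.4702 phi_2 + 5.3527 phi_3 = -1.3181
Gaussian elimination:
  R2 <- R2 - (-2.4702/5.3527) R1 = R2 - (-0.461487) R1:  4.212735 phi_2 - 2.013882 phi_3 = -0.151165
  R3 <- R3 - (0.9888/5.3527) R1 = R3 - (0.184729) R1:  -2.013882 phi_2 + 5.17004 phi_3 = -0.861782
  R3 <- R3 - (-2.013882/4.212735) R2 = R3 - (-0.478046) R2:  4.207311 phi_3 = -0.934046
Back-substitution:
  phi_hat_3 = -0.934046 / 4.207311 = -0.222005
  phi_hat_2 = (-0.151165 - (-2.013882)(-0.222005)) / 4.212735 = -0.142012
  phi_hat_1 = (-2.4702 - (-2.4702)(-0.142012) - (0.9888)(-0.222005)) / 5.3527 = -0.486012
So phi_hat = [-0.4860, -0.1420, -0.2220].
Therefore phi_hat_3 = -0.2220.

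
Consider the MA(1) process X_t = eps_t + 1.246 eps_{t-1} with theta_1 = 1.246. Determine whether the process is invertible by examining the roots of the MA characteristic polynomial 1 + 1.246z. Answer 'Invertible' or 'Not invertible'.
\text{Not invertible}

The MA(q) characteristic polynomial is P(z) = 1 + 1.246z.
Invertibility requires all roots to lie outside the unit circle, i.e. |z| > 1 for every root.
This is linear in z: 1 + (1.246) z = 0  =>  z = -1/(1.246) = -0.802568,  |z| = 0.802568.
Moduli of all roots: 0.8026.
All moduli strictly greater than 1? No.
Verdict: Not invertible.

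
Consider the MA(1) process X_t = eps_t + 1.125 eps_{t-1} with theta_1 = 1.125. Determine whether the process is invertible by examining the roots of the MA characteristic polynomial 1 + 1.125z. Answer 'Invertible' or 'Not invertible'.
\text{Not invertible}

The MA(q) characteristic polynomial is P(z) = 1 + 1.125z.
Invertibility requires all roots to lie outside the unit circle, i.e. |z| > 1 for every root.
This is linear in z: 1 + (1.125) z = 0  =>  z = -1/(1.125) = -0.888889,  |z| = 0.888889.
Moduli of all roots: 0.8889.
All moduli strictly greater than 1? No.
Verdict: Not invertible.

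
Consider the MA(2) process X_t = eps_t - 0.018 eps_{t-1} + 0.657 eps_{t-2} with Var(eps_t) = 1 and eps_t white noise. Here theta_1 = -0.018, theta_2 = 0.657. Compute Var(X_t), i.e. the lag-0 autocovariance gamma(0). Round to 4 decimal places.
\gamma(0) = 1.4320

For an MA(q) process X_t = eps_t + sum_i theta_i eps_{t-i} with
Var(eps_t) = sigma^2, the variance is
  gamma(0) = sigma^2 * (1 + sum_i theta_i^2).
  sum_i theta_i^2 = (-0.018)^2 + (0.657)^2 = 0.000324 + 0.431649 = 0.431973.
  gamma(0) = 1 * (1 + 0.431973) = 1 * 1.431973 = 1.431973, which rounds to 1.4320.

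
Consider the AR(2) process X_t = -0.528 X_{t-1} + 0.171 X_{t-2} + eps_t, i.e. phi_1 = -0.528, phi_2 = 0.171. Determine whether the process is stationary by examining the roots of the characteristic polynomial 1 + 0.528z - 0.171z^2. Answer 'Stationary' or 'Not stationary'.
\text{Stationary}

The AR(p) characteristic polynomial is P(z) = 1 + 0.528z - 0.171z^2.
Stationarity requires all roots to lie outside the unit circle, i.e. |z| > 1 for every root.
Set 1 + (0.528) z + (-0.171) z^2 = 0, i.e. a z^2 + b z + c = 0 with a = -0.171, b = 0.528, c = 1.
Discriminant D = b^2 - 4ac = (0.528)^2 - 4*(-0.171)*1 = 0.278784 - (-0.684) = 0.962784.
D >= 0, so the roots are real: z = (-b +/- sqrt(D)) / (2a) = (-0.528 +/- 0.981216) / (-0.342).
  z_1 = (-0.528 + 0.981216) / (-0.342) = -1.3252,   |z_1| = 1.3252.
  z_2 = (-0.528 - 0.981216) / (-0.342) = 4.4129,   |z_2| = 4.4129.
Moduli of all roots: 1.3252, 4.4129.
All moduli strictly greater than 1? Yes.
Verdict: Stationary.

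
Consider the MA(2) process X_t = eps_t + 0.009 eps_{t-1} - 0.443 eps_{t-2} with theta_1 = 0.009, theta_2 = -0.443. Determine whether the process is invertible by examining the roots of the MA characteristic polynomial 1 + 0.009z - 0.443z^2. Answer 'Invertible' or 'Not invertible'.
\text{Invertible}

The MA(q) characteristic polynomial is P(z) = 1 + 0.009z - 0.443z^2.
Invertibility requires all roots to lie outside the unit circle, i.e. |z| > 1 for every root.
Set 1 + (0.009) z + (-0.443) z^2 = 0, i.e. a z^2 + b z + c = 0 with a = -0.443, b = 0.009, c = 1.
Discriminant D = b^2 - 4ac = (0.009)^2 - 4*(-0.443)*1 = 0.000081 - (-1.772) = 1.772081.
D >= 0, so the roots are real: z = (-b +/- sqrt(D)) / (2a) = (-0.009 +/- 1.331195) / (-0.886).
  z_1 = (-0.009 + 1.331195) / (-0.886) = -1.4923,   |z_1| = 1.4923.
  z_2 = (-0.009 - 1.331195) / (-0.886) = 1.5126,   |z_2| = 1.5126.
Moduli of all roots: 1.4923, 1.5126.
All moduli strictly greater than 1? Yes.
Verdict: Invertible.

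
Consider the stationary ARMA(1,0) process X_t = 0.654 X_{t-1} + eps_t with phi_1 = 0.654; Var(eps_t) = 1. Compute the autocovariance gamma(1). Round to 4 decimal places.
\gamma(1) = 1.1428

Multiply the model equation by X_{t-k} and take expectations. With theta_0 = psi_0 = 1 and psi_j the MA(infinity) weights, this gives
  gamma(k) - sum_i phi_i gamma(k-i) = c_k,
  c_k = sigma^2 * sum_{j=k..q} theta_j psi_{j-k}   (c_k = 0 for k > q),
using gamma(-m) = gamma(m).
Pure AR (q = 0): c_0 = sigma^2 = 1, c_k = 0 for k >= 1.
Equations for k = 0 and k = 1 (AR order 1):
  gamma(0) = phi_1 gamma(1) + c_0
  gamma(1) = phi_1 gamma(0) + c_1
Substituting the second into the first: gamma(0) (1 - phi_1^2) = c_0 + phi_1 c_1, so
  gamma(0) = c_0 / (1 - phi_1^2) = 1 / (1 - (0.654)^2) = 1 / 0.572284 = 1.747384.
  gamma(1) = phi_1 gamma(0) = (0.654)(1.747384) = 1.142789.
Therefore gamma(1) = 1.1428 (to 4 decimal places).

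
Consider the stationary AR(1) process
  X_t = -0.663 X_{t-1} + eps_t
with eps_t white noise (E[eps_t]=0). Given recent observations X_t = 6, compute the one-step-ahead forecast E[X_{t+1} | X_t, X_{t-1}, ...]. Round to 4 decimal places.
E[X_{t+1} \mid \mathcal F_t] = -3.9780

For an AR(p) model X_t = c + sum_i phi_i X_{t-i} + eps_t, the
one-step-ahead conditional mean is
  E[X_{t+1} | X_t, ...] = c + sum_i phi_i X_{t+1-i}.
Substitute known values:
  E[X_{t+1} | ...] = (-0.663) * (6)
                   = -3.9780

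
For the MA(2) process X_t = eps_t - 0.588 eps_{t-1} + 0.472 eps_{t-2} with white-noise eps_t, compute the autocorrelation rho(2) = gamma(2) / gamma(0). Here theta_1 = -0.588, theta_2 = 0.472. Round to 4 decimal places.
\rho(2) = 0.3009

For an MA(q) process with theta_0 = 1, the autocovariance is
  gamma(k) = sigma^2 * sum_{i=0..q-k} theta_i * theta_{i+k},
and rho(k) = gamma(k) / gamma(0). Sigma^2 cancels.
  numerator   = (1)*(0.472) = 0.472.
  denominator = (1)^2 + (-0.588)^2 + (0.472)^2 = 1.568528.
  rho(2) = 0.472 / 1.568528 = 0.3009.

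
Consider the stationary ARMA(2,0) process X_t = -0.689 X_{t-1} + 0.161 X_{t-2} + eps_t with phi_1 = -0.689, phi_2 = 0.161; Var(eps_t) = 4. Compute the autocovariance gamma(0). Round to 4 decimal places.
\gamma(0) = 12.6117

Multiply the model equation by X_{t-k} and take expectations. With theta_0 = psi_0 = 1 and psi_j the MA(infinity) weights, this gives
  gamma(k) - sum_i phi_i gamma(k-i) = c_k,
  c_k = sigma^2 * sum_{j=k..q} theta_j psi_{j-k}   (c_k = 0 for k > q),
using gamma(-m) = gamma(m).
Pure AR (q = 0): c_0 = sigma^2 = 4, c_k = 0 for k >= 1.
Equations for k = 0, 1, 2 (AR order 2, c_2 = 0):
  (E0) gamma(0) = phi_1 gamma(1) + phi_2 gamma(2) + c_0
  (E1) gamma(1) = phi_1 gamma(0) + phi_2 gamma(1) + c_1
  (E2) gamma(2) = phi_1 gamma(1) + phi_2 gamma(0)
From (E1): gamma(1) = A gamma(0) + B with
  A = phi_1 / (1 - phi_2) = -0.689 / 0.839 = -0.821216,   B = c_1 / (1 - phi_2) = 0 / 0.839 = 0.
Insert (E2) into (E0): gamma(0) (1 - phi_2^2) = phi_1 (1 + phi_2) gamma(1) + c_0.
  phi_1 (1 + phi_2) = (-0.689)(1.161) = -0.799929,   1 - phi_2^2 = 0.974079.
Replace gamma(1) by A gamma(0) + B and collect gamma(0):
  gamma(0) [0.974079 - (-0.799929)(-0.821216)] = c_0 = 4
  gamma(0) * 0.317165 = 4
  gamma(0) = 4 / 0.317165 = 12.611743.
Therefore gamma(0) = 12.6117 (to 4 decimal places).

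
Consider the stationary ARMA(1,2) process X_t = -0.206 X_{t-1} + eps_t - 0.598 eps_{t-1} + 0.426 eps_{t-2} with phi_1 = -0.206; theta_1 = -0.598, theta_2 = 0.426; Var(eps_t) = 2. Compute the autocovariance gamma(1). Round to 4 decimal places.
\gamma(1) = -2.7099

Multiply the model equation by X_{t-k} and take expectations. With theta_0 = psi_0 = 1 and psi_j the MA(infinity) weights, this gives
  gamma(k) - sum_i phi_i gamma(k-i) = c_k,
  c_k = sigma^2 * sum_{j=k..q} theta_j psi_{j-k}   (c_k = 0 for k > q),
using gamma(-m) = gamma(m).
psi-weights needed (psi_j = theta_j + sum_i phi_i psi_{j-i}):
  psi_1 = theta_1 + phi_1 = -0.598 + (-0.206) = -0.804
  psi_2 = theta_2 + phi_1 psi_1 = 0.426 + (-0.206)(-0.804) = 0.591624
Right-hand sides:
  c_0 = sigma^2 (1 + theta_1 psi_1 + theta_2 psi_2) = 2 * (1 + (-0.598)(-0.804) + (0.426)(0.591624)) = 2 * 1.732824 = 3.465648
  c_1 = sigma^2 (theta_1 + theta_2 psi_1) = 2 * (-0.598 + (0.426)(-0.804)) = -1.881008
  c_2 = sigma^2 theta_2 = 2 * (0.426) = 0.852
Equations for k = 0 and k = 1 (AR order 1):
  gamma(0) = phi_1 gamma(1) + c_0
  gamma(1) = phi_1 gamma(0) + c_1
Substituting the second into the first: gamma(0) (1 - phi_1^2) = c_0 + phi_1 c_1, so
  gamma(0) = (c_0 + phi_1 c_1) / (1 - phi_1^2) = (3.465648 + (-0.206)(-1.881008)) / (1 - (-0.206)^2) = 3.853135 / 0.957564 = 4.023893.
  gamma(1) = phi_1 gamma(0) + c_1 = (-0.206)(4.023893) + (-1.881008) = -2.70993.
Therefore gamma(1) = -2.7099 (to 4 decimal places).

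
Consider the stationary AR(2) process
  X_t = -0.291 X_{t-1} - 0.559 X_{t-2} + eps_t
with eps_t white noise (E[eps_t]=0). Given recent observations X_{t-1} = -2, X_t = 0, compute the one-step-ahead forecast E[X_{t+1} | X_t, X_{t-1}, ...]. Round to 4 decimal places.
E[X_{t+1} \mid \mathcal F_t] = 1.1180

For an AR(p) model X_t = c + sum_i phi_i X_{t-i} + eps_t, the
one-step-ahead conditional mean is
  E[X_{t+1} | X_t, ...] = c + sum_i phi_i X_{t+1-i}.
Substitute known values:
  E[X_{t+1} | ...] = (-0.291) * (0) + (-0.559) * (-2)
                   = 1.1180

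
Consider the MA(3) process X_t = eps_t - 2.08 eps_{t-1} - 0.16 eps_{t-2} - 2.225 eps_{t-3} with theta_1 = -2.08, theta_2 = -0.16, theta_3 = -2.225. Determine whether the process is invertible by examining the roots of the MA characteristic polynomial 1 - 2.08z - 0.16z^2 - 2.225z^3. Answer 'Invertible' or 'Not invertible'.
\text{Not invertible}

The MA(q) characteristic polynomial is P(z) = 1 - 2.08z - 0.16z^2 - 2.225z^3.
Invertibility requires all roots to lie outside the unit circle, i.e. |z| > 1 for every root.
Degree 3: look for a simple real root z0 first, then factor out (1 - z/z0) and solve the remaining quadratic.
Testing z0 = 0.4: P(0.4) = 1 + (-2.08)(0.4) + (-0.16)(0.4)^2 + (-2.225)(0.4)^3
  = 1 + (-0.832) + (-0.0256) + (-0.1424) = 0.  So z_0 = 0.4 is a root, |z_0| = 0.4.
Divide out the factor (1 - 2.5 z) = (1 - z/z0) (since 1/z0 = 2.5):
  P(z) = (1 - 2.5 z)(1 + (0.42) z + (0.89) z^2)
  [check: z-coef 0.42 - (2.5) = -2.08; z^2-coef 0.89 - (2.5)(0.42) = -0.16; z^3-coef -(2.5)(0.89) = -2.225.]
Remaining roots from the quadratic factor 1 + (0.42) z + (0.89) z^2:
  Set 1 + (0.42) z + (0.89) z^2 = 0, i.e. a z^2 + b z + c = 0 with a = 0.89, b = 0.42, c = 1.
  Discriminant D = b^2 - 4ac = (0.42)^2 - 4*(0.89)*1 = 0.1764 - (3.56) = -3.3836.
  D < 0, so the roots are the complex-conjugate pair z = (-b +/- i sqrt(-D)) / (2a) = -0.236 +/- 1.0334i.
  For a conjugate pair |z|^2 = z * conj(z) = (product of roots) = c/a = 1/(0.89) = 1.123596, so |z| = sqrt(1.123596) = 1.06 for both roots.
Moduli of all roots: 0.4000, 1.0600, 1.0600.
All moduli strictly greater than 1? No.
Verdict: Not invertible.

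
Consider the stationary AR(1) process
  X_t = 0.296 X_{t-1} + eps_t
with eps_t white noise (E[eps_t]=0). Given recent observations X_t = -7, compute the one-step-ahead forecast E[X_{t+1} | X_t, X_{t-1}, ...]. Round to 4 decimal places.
E[X_{t+1} \mid \mathcal F_t] = -2.0720

For an AR(p) model X_t = c + sum_i phi_i X_{t-i} + eps_t, the
one-step-ahead conditional mean is
  E[X_{t+1} | X_t, ...] = c + sum_i phi_i X_{t+1-i}.
Substitute known values:
  E[X_{t+1} | ...] = (0.296) * (-7)
                   = -2.0720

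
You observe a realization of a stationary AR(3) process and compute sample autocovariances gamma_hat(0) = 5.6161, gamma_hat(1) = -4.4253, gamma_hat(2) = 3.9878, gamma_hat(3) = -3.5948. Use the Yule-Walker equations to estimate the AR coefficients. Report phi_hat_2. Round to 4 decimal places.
\hat\phi_{2} = 0.1901

The Yule-Walker equations for an AR(p) process read, in matrix form,
  Gamma_p phi = r_p,   with   (Gamma_p)_{ij} = gamma(|i - j|),
                       (r_p)_i = gamma(i),   i,j = 1..p.
Substitute the sample gammas (Toeplitz matrix and right-hand side of size 3):
  Gamma_p = [[5.6161, -4.4253, 3.9878], [-4.4253, 5.6161, -4.4253], [3.9878, -4.4253, 5.6161]]
  r_p     = [-4.4253, 3.9878, -3.5948]
Written out (R1..R3):
  (R1) 5.6161 phi_1 - 4.4253 phi_2 + 3.9878 phi_3 = -4.4253
  (R2) -4.4253 phi_1 + 5.6161 phi_2 - 4.4253 phi_3 = 3.9878
  (R3) 3.9878 phi_1 - 4.4253 phi_2 + 5.6161 phi_3 = -3.5948
Gaussian elimination:
  R2 <- R2 - (-4.4253/5.6161) R1 = R2 - (-0.787967) R1:  2.129111 phi_2 - 1.283046 phi_3 = 0.500811
  R3 <- R3 - (3.9878/5.6161) R1 = R3 - (0.710066) R1:  -1.283046 phi_2 + 2.7845 phi_3 = -0.452546
  R3 <- R3 - (-1.283046/2.129111) R2 = R3 - (-0.602621) R2:  2.01131 phi_3 = -0.150747
Back-substitution:
  phi_hat_3 = -0.150747 / 2.01131 = -0.07495
  phi_hat_2 = (0.500811 - (-1.283046)(-0.07495)) / 2.129111 = 0.190054
  phi_hat_1 = (-4.4253 - (-4.4253)(0.190054) - (3.9878)(-0.07495)) / 5.6161 = -0.584991
So phi_hat = [-0.5850, 0.1901, -0.0749].
Therefore phi_hat_2 = 0.1901.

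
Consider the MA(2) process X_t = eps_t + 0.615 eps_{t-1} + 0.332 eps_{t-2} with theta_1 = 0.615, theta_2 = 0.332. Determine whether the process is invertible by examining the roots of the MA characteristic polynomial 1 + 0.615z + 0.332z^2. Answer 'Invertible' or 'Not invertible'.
\text{Invertible}

The MA(q) characteristic polynomial is P(z) = 1 + 0.615z + 0.332z^2.
Invertibility requires all roots to lie outside the unit circle, i.e. |z| > 1 for every root.
Set 1 + (0.615) z + (0.332) z^2 = 0, i.e. a z^2 + b z + c = 0 with a = 0.332, b = 0.615, c = 1.
Discriminant D = b^2 - 4ac = (0.615)^2 - 4*(0.332)*1 = 0.378225 - (1.328) = -0.949775.
D < 0, so the roots are the complex-conjugate pair z = (-b +/- i sqrt(-D)) / (2a) = -0.9262 +/- 1.4677i.
For a conjugate pair |z|^2 = z * conj(z) = (product of roots) = c/a = 1/(0.332) = 3.012048, so |z| = sqrt(3.012048) = 1.7355 for both roots.
Moduli of all roots: 1.7355, 1.7355.
All moduli strictly greater than 1? Yes.
Verdict: Invertible.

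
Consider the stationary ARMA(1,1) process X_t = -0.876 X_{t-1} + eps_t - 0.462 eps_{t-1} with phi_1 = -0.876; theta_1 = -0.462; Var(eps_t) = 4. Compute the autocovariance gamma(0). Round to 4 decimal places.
\gamma(0) = 34.7835

Multiply the model equation by X_{t-k} and take expectations. With theta_0 = psi_0 = 1 and psi_j the MA(infinity) weights, this gives
  gamma(k) - sum_i phi_i gamma(k-i) = c_k,
  c_k = sigma^2 * sum_{j=k..q} theta_j psi_{j-k}   (c_k = 0 for k > q),
using gamma(-m) = gamma(m).
psi-weights needed (psi_j = theta_j + sum_i phi_i psi_{j-i}):
  psi_1 = theta_1 + phi_1 = -0.462 + (-0.876) = -1.338
Right-hand sides:
  c_0 = sigma^2 (1 + theta_1 psi_1) = 4 * (1 + (-0.462)(-1.338)) = 4 * 1.618156 = 6.472624
  c_1 = sigma^2 theta_1 = 4 * (-0.462) = -1.848
  c_2 = 0
Equations for k = 0 and k = 1 (AR order 1):
  gamma(0) = phi_1 gamma(1) + c_0
  gamma(1) = phi_1 gamma(0) + c_1
Substituting the second into the first: gamma(0) (1 - phi_1^2) = c_0 + phi_1 c_1, so
  gamma(0) = (c_0 + phi_1 c_1) / (1 - phi_1^2) = (6.472624 + (-0.876)(-1.848)) / (1 - (-0.876)^2) = 8.091472 / 0.232624 = 34.783479.
Therefore gamma(0) = 34.7835 (to 4 decimal places).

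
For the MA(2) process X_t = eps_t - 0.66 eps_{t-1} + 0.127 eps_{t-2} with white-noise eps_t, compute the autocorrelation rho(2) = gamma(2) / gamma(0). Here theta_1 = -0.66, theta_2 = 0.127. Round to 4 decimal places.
\rho(2) = 0.0875

For an MA(q) process with theta_0 = 1, the autocovariance is
  gamma(k) = sigma^2 * sum_{i=0..q-k} theta_i * theta_{i+k},
and rho(k) = gamma(k) / gamma(0). Sigma^2 cancels.
  numerator   = (1)*(0.127) = 0.127.
  denominator = (1)^2 + (-0.66)^2 + (0.127)^2 = 1.451729.
  rho(2) = 0.127 / 1.451729 = 0.0875.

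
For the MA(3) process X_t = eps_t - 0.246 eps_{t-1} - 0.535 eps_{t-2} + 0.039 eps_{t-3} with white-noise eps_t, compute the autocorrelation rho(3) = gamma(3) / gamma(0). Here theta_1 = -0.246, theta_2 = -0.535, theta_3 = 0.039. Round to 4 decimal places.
\rho(3) = 0.0289

For an MA(q) process with theta_0 = 1, the autocovariance is
  gamma(k) = sigma^2 * sum_{i=0..q-k} theta_i * theta_{i+k},
and rho(k) = gamma(k) / gamma(0). Sigma^2 cancels.
  numerator   = (1)*(0.039) = 0.039.
  denominator = (1)^2 + (-0.246)^2 + (-0.535)^2 + (0.039)^2 = 1.348262.
  rho(3) = 0.039 / 1.348262 = 0.0289.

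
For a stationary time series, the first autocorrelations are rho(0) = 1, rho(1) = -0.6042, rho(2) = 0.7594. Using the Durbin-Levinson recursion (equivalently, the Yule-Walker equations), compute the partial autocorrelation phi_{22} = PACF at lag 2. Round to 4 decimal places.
\phi_{22} = 0.6211

The PACF at lag k is phi_{kk}, the last component of the solution
to the Yule-Walker system G_k phi = r_k where
  (G_k)_{ij} = rho(|i - j|), (r_k)_i = rho(i), i,j = 1..k.
Equivalently, Durbin-Levinson gives phi_{kk} iteratively:
  phi_{11} = rho(1)
  phi_{kk} = [rho(k) - sum_{j=1..k-1} phi_{k-1,j} rho(k-j)]
            / [1 - sum_{j=1..k-1} phi_{k-1,j} rho(j)],
  phi_{k,j} = phi_{k-1,j} - phi_{kk} phi_{k-1,k-j},  j = 1..k-1.
Step k = 1:
  phi_11 = rho(1) = -0.6042.
Step k = 2:
  phi_22 = [rho(2) - phi_11 rho(1)] / [1 - phi_11 rho(1)] = [0.7594 - (-0.6042)(-0.6042)] / [1 - (-0.6042)(-0.6042)]
         = 0.39434236 / 0.63494236 = 0.6211.
Therefore phi_{22} = 0.6211.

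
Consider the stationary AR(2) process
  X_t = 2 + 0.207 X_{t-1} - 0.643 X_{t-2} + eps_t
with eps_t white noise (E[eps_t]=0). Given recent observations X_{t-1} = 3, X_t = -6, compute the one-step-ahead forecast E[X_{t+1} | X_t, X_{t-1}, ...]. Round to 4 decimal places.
E[X_{t+1} \mid \mathcal F_t] = -1.1710

For an AR(p) model X_t = c + sum_i phi_i X_{t-i} + eps_t, the
one-step-ahead conditional mean is
  E[X_{t+1} | X_t, ...] = c + sum_i phi_i X_{t+1-i}.
Substitute known values:
  E[X_{t+1} | ...] = 2 + (0.207) * (-6) + (-0.643) * (3)
                   = -1.1710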